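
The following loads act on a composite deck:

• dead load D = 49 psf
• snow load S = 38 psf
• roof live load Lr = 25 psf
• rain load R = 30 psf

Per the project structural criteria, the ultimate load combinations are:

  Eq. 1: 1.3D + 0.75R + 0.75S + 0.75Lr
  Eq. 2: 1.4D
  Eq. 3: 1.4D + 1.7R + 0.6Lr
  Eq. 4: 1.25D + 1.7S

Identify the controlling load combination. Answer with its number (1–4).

Combination 3

Eq. 1: 1.3(49) + 0.75(30) + 0.75(38) + 0.75(25) = 63.70 + 22.50 + 28.50 + 18.75 = 133.45
Eq. 2: 1.4(49) = 68.60
Eq. 3: 1.4(49) + 1.7(30) + 0.6(25) = 68.60 + 51.00 + 15.00 = 134.60
Eq. 4: 1.25(49) + 1.7(38) = 61.25 + 64.60 = 125.85
The largest value is 134.60 psf from combination 3.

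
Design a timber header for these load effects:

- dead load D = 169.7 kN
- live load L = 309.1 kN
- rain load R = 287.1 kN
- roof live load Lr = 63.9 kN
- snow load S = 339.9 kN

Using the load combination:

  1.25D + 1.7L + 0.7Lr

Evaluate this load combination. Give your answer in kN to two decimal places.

782.33 kN

1.25(169.7) + 1.7(309.1) + 0.7(63.9) = 782.33
N_u = 782.33 kN.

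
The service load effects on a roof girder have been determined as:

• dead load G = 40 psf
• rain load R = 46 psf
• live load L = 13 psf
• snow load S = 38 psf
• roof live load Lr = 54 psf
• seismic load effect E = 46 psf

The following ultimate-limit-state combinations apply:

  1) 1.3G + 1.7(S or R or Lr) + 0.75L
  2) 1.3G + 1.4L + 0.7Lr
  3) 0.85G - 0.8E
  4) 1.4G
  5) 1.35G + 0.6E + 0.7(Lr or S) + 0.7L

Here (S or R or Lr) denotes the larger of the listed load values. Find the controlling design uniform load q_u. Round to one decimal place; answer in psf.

(S or R or Lr) → Lr = 54 psf; (Lr or S) → Lr = 54 psf.
1) 1.3(40) + 1.7(54) + 0.75(13) = 153.6
2) 1.3(40) + 1.4(13) + 0.7(54) = 108.0
3) 0.85(40) - 0.8(46) = -2.8
4) 1.4(40) = 56.0
5) 1.35(40) + 0.6(46) + 0.7(54) + 0.7(13) = 128.5
Maximum is from combination 1.

153.6 psf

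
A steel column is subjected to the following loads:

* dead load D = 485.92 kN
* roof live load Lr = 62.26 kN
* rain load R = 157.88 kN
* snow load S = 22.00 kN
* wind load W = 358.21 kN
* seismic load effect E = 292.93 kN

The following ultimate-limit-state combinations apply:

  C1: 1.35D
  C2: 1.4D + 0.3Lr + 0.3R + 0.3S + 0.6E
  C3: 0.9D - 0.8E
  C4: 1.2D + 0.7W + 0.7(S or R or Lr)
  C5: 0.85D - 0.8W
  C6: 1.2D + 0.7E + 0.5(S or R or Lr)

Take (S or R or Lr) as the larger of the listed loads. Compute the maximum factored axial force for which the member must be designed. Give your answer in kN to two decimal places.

944.37 kN

(S or R or Lr) → R = 157.88 kN.
C1: 1.35(485.92) = 655.99
C2: 1.4(485.92) + 0.3(62.26) + 0.3(157.88) + 0.3(22.00) + 0.6(292.93) = 680.29 + 18.68 + 47.36 + 6.60 + 175.76 = 928.69
C3: 0.9(485.92) - 0.8(292.93) = 202.98
C4: 1.2(485.92) + 0.7(358.21) + 0.7(157.88) = 583.10 + 250.75 + 110.52 = 944.37
C5: 0.85(485.92) - 0.8(358.21) = 413.03 - 286.57 = 126.46
C6: 1.2(485.92) + 0.7(292.93) + 0.5(157.88) = 867.10
Combination 4 governs: N_u = 944.37 kN.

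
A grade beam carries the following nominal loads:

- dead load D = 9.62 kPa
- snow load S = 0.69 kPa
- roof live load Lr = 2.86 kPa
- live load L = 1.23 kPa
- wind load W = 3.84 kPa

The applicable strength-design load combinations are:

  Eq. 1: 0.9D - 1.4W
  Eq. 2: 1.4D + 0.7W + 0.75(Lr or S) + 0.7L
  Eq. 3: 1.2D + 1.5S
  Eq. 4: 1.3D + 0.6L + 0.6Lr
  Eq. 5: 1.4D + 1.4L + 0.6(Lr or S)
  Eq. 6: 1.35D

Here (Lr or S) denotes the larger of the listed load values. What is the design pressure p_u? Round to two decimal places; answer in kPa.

19.16 kPa

(Lr or S) → Lr = 2.86 kPa.
Eq. 1: 0.9(9.62) - 1.4(3.84) = 8.66 - 5.38 = 3.28
Eq. 2: 1.4(9.62) + 0.7(3.84) + 0.75(2.86) + 0.7(1.23) = 19.16
Eq. 3: 1.2(9.62) + 1.5(0.69) = 11.54 + 1.04 = 12.58
Eq. 4: 1.3(9.62) + 0.6(1.23) + 0.6(2.86) = 14.96
Eq. 5: 1.4(9.62) + 1.4(1.23) + 0.6(2.86) = 13.47 + 1.72 + 1.72 = 16.91
Eq. 6: 1.35(9.62) = 12.99
Maximum is from combination 2.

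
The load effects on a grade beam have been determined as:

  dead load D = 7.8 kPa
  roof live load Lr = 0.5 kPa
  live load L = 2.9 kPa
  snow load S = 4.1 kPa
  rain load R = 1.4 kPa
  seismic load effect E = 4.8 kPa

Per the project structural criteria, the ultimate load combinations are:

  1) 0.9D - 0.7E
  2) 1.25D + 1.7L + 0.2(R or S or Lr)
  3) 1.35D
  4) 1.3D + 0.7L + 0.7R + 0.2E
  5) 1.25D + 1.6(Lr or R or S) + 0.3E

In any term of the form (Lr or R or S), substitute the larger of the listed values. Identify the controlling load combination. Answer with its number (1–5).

Combination 5

(R or S or Lr) → S = 4.1 kPa; (Lr or R or S) → S = 4.1 kPa.
1) 0.9(7.8) - 0.7(4.8) = 3.7
2) 1.25(7.8) + 1.7(2.9) + 0.2(4.1) = 9.8 + 4.9 + 0.8 = 15.5
3) 1.35(7.8) = 10.5
4) 1.3(7.8) + 0.7(2.9) + 0.7(1.4) + 0.2(4.8) = 10.1 + 2.0 + 1.0 + 1.0 = 14.1
5) 1.25(7.8) + 1.6(4.1) + 0.3(4.8) = 9.8 + 6.6 + 1.4 = 17.8
The largest value is 17.8 kPa from combination 5.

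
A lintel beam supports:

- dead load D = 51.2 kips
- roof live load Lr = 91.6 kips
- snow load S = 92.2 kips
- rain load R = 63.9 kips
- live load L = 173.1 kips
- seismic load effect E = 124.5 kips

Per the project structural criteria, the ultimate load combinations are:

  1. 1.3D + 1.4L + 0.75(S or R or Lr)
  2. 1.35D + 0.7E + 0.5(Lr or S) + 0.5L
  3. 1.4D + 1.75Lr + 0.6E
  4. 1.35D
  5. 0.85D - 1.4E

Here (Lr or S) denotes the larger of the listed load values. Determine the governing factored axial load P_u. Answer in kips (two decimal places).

(S or R or Lr) → S = 92.2 kips; (Lr or S) → S = 92.2 kips.
1. 1.3(51.2) + 1.4(173.1) + 0.75(92.2) = 66.56 + 242.34 + 69.15 = 378.05
2. 1.35(51.2) + 0.7(124.5) + 0.5(92.2) + 0.5(173.1) = 69.12 + 87.15 + 46.10 + 86.55 = 288.92
3. 1.4(51.2) + 1.75(91.6) + 0.6(124.5) = 71.68 + 160.30 + 74.70 = 306.68
4. 1.35(51.2) = 69.12
5. 0.85(51.2) - 1.4(124.5) = 43.52 - 174.30 = -130.78
Maximum is from combination 1.

378.05 kips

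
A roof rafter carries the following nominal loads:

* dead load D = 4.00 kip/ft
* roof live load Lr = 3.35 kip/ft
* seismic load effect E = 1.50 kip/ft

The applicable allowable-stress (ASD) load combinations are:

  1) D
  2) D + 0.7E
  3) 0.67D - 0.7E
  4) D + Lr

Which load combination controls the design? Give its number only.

1) 1.0(4.00) = 4.00
2) 1.0(4.00) + 0.7(1.50) = 5.05
3) 0.67(4.00) - 0.7(1.50) = 1.63
4) 1.0(4.00) + 1.0(3.35) = 7.35
The largest value is 7.35 kip/ft from combination 4.

Combination 4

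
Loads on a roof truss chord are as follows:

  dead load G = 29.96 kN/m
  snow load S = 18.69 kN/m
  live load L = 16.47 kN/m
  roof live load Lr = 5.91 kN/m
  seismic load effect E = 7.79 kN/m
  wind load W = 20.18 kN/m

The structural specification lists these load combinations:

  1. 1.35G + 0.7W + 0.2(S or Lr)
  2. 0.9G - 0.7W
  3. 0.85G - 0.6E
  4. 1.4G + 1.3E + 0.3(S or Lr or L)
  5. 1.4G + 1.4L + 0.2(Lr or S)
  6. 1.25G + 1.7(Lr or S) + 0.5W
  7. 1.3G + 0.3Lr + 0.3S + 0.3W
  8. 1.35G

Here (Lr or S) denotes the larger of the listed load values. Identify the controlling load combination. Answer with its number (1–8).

(S or Lr) → S = 18.69 kN/m; (S or Lr or L) → S = 18.69 kN/m; (Lr or S) → S = 18.69 kN/m.
1. 1.35(29.96) + 0.7(20.18) + 0.2(18.69) = 58.31
2. 0.9(29.96) - 0.7(20.18) = 12.84
3. 0.85(29.96) - 0.6(7.79) = 20.79
4. 1.4(29.96) + 1.3(7.79) + 0.3(18.69) = 57.68
5. 1.4(29.96) + 1.4(16.47) + 0.2(18.69) = 68.74
6. 1.25(29.96) + 1.7(18.69) + 0.5(20.18) = 79.31
7. 1.3(29.96) + 0.3(5.91) + 0.3(18.69) + 0.3(20.18) = 52.38
8. 1.35(29.96) = 40.45
The largest value is 79.31 kN/m from combination 6.

Combination 6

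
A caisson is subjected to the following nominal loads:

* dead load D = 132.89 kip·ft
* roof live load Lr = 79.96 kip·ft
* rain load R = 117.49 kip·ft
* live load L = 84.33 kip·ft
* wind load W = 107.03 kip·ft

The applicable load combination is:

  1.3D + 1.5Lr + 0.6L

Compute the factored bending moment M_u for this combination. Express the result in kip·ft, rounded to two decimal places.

343.30 kip·ft

1.3(132.89) + 1.5(79.96) + 0.6(84.33) = 172.76 + 119.94 + 50.60 = 343.30
M_u = 343.30 kip·ft.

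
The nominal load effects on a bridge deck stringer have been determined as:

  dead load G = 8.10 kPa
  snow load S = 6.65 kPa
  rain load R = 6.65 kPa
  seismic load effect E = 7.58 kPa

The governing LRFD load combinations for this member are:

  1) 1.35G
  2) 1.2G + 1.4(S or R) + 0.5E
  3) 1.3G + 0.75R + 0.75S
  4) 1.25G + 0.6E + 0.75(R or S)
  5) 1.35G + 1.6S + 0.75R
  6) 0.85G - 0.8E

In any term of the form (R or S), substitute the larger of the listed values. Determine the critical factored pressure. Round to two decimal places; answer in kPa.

(S or R) → S = 6.65 kPa; (R or S) → R = 6.65 kPa.
1) 1.35(8.10) = 10.94
2) 1.2(8.10) + 1.4(6.65) + 0.5(7.58) = 9.72 + 9.31 + 3.79 = 22.82
3) 1.3(8.10) + 0.75(6.65) + 0.75(6.65) = 10.53 + 4.99 + 4.99 = 20.51
4) 1.25(8.10) + 0.6(7.58) + 0.75(6.65) = 19.66
5) 1.35(8.10) + 1.6(6.65) + 0.75(6.65) = 26.56
6) 0.85(8.10) - 0.8(7.58) = 0.82
Maximum is from combination 5.

26.56 kPa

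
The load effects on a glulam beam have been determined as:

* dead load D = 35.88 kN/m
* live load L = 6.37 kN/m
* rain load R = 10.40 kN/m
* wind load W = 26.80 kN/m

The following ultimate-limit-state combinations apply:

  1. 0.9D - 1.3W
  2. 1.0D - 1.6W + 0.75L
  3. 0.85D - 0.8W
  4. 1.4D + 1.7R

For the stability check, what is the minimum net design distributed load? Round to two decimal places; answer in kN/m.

-2.55 kN/m

1. 0.9(35.88) - 1.3(26.80) = 32.29 - 34.84 = -2.55
2. 1.0(35.88) - 1.6(26.80) + 0.75(6.37) = 35.88 - 42.88 + 4.78 = -2.22
3. 0.85(35.88) - 0.8(26.80) = 30.50 - 21.44 = 9.06
4. 1.4(35.88) + 1.7(10.40) = 50.23 + 17.68 = 67.91
Combination 1 gives the minimum: -2.55 kN/m.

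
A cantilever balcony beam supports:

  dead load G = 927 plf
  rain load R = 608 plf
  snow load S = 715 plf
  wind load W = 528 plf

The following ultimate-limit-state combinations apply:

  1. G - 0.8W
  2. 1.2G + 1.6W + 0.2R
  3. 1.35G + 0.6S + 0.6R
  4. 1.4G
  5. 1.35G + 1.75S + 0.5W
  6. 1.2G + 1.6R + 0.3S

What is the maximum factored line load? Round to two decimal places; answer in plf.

1. 1.0(927) - 0.8(528) = 927.00 - 422.40 = 504.60
2. 1.2(927) + 1.6(528) + 0.2(608) = 1112.40 + 844.80 + 121.60 = 2078.80
3. 1.35(927) + 0.6(715) + 0.6(608) = 1251.45 + 429.00 + 364.80 = 2045.25
4. 1.4(927) = 1297.80
5. 1.35(927) + 1.75(715) + 0.5(528) = 1251.45 + 1251.25 + 264.00 = 2766.70
6. 1.2(927) + 1.6(608) + 0.3(715) = 1112.40 + 972.80 + 214.50 = 2299.70
Combination 5 governs: w_u = 2766.70 plf.

2766.70 plf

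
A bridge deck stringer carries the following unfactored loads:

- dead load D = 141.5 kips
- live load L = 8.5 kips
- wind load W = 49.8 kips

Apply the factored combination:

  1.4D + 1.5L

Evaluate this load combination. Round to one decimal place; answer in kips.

210.9 kips

1.4(141.5) + 1.5(8.5) = 198.1 + 12.8 = 210.9
P_u = 210.9 kips.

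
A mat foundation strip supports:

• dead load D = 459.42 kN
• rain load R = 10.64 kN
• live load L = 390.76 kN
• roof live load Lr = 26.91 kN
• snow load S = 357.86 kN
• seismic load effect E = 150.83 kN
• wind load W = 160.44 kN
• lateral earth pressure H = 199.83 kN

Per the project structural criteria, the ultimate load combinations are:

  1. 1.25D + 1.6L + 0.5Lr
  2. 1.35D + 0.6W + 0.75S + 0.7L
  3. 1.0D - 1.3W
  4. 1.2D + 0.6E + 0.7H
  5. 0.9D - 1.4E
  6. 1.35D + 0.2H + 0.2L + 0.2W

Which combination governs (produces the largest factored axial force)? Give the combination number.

1. 1.25(459.42) + 1.6(390.76) + 0.5(26.91) = 1212.95
2. 1.35(459.42) + 0.6(160.44) + 0.75(357.86) + 0.7(390.76) = 620.22 + 96.26 + 268.40 + 273.53 = 1258.41
3. 1.0(459.42) - 1.3(160.44) = 459.42 - 208.57 = 250.85
4. 1.2(459.42) + 0.6(150.83) + 0.7(199.83) = 551.30 + 90.50 + 139.88 = 781.68
5. 0.9(459.42) - 1.4(150.83) = 413.48 - 211.16 = 202.32
6. 1.35(459.42) + 0.2(199.83) + 0.2(390.76) + 0.2(160.44) = 770.42
The largest value is 1258.41 kN from combination 2.

Combination 2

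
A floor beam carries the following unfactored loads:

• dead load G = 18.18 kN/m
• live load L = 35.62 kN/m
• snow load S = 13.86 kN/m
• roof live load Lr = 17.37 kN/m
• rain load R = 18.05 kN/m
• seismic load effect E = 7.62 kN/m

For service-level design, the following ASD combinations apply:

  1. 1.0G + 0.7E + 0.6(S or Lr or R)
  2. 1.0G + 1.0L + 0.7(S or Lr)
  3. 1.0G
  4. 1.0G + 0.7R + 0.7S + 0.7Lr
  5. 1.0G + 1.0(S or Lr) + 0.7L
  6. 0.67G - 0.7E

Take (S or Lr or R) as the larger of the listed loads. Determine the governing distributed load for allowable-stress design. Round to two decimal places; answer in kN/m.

65.96 kN/m

(S or Lr or R) → R = 18.05 kN/m; (S or Lr) → Lr = 17.37 kN/m.
1. 1.0(18.18) + 0.7(7.62) + 0.6(18.05) = 18.18 + 5.33 + 10.83 = 34.34
2. 1.0(18.18) + 1.0(35.62) + 0.7(17.37) = 18.18 + 35.62 + 12.16 = 65.96
3. 1.0(18.18) = 18.18
4. 1.0(18.18) + 0.7(18.05) + 0.7(13.86) + 0.7(17.37) = 18.18 + 12.64 + 9.70 + 12.16 = 52.68
5. 1.0(18.18) + 1.0(17.37) + 0.7(35.62) = 18.18 + 17.37 + 24.93 = 60.48
6. 0.67(18.18) - 0.7(7.62) = 12.18 - 5.33 = 6.85
Combination 2 governs: w = 65.96 kN/m.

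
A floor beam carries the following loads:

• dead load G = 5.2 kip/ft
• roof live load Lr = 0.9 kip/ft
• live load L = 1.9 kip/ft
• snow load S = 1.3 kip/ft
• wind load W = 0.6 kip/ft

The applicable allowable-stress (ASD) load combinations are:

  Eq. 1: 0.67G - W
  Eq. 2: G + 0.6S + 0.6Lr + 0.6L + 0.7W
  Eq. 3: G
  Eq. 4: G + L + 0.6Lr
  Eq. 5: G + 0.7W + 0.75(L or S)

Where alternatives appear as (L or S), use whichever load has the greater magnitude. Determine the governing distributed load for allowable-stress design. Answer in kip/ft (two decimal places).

(L or S) → L = 1.9 kip/ft.
Eq. 1: 0.67(5.2) - 1.0(0.6) = 2.88
Eq. 2: 1.0(5.2) + 0.6(1.3) + 0.6(0.9) + 0.6(1.9) + 0.7(0.6) = 8.08
Eq. 3: 1.0(5.2) = 5.20
Eq. 4: 1.0(5.2) + 1.0(1.9) + 0.6(0.9) = 7.64
Eq. 5: 1.0(5.2) + 0.7(0.6) + 0.75(1.9) = 7.05
Combination 2 governs: w = 8.08 kip/ft.

8.08 kip/ft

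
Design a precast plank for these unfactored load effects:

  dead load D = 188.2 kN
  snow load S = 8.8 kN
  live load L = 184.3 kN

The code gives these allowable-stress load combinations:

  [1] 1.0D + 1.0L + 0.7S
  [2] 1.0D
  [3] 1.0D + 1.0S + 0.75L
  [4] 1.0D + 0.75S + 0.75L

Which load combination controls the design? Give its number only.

Combination 1

[1] 1.0(188.2) + 1.0(184.3) + 0.7(8.8) = 188.2 + 184.3 + 6.2 = 378.7
[2] 1.0(188.2) = 188.2
[3] 1.0(188.2) + 1.0(8.8) + 0.75(184.3) = 188.2 + 8.8 + 138.2 = 335.2
[4] 1.0(188.2) + 0.75(8.8) + 0.75(184.3) = 188.2 + 6.6 + 138.2 = 333.0
The largest value is 378.7 kN from combination 1.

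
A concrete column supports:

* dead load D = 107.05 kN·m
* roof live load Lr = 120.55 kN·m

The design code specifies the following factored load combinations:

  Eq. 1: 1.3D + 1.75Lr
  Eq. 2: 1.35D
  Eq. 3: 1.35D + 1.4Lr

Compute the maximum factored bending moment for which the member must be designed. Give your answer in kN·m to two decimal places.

350.13 kN·m

Eq. 1: 1.3(107.05) + 1.75(120.55) = 139.17 + 210.96 = 350.13
Eq. 2: 1.35(107.05) = 144.52
Eq. 3: 1.35(107.05) + 1.4(120.55) = 144.52 + 168.77 = 313.29
Combination 1 governs: M_u = 350.13 kN·m.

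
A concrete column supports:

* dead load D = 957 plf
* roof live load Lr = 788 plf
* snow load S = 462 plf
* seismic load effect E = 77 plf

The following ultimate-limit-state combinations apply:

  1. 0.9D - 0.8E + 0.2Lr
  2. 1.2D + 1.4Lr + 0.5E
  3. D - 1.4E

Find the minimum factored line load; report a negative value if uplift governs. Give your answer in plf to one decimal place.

849.2 plf

1. 0.9(957) - 0.8(77) + 0.2(788) = 861.3 - 61.6 + 157.6 = 957.3
2. 1.2(957) + 1.4(788) + 0.5(77) = 1148.4 + 1103.2 + 38.5 = 2290.1
3. 1.0(957) - 1.4(77) = 957.0 - 107.8 = 849.2
Combination 3 gives the minimum: 849.2 plf.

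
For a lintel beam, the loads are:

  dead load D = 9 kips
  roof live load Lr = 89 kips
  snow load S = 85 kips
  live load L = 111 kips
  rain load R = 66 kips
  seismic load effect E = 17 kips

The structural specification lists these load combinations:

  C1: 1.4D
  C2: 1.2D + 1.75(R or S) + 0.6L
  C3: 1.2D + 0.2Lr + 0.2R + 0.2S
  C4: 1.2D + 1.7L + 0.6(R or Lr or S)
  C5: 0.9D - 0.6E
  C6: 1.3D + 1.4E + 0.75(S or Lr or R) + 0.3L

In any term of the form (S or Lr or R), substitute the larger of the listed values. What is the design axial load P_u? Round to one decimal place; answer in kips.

252.9 kips

(R or S) → S = 85 kips; (R or Lr or S) → Lr = 89 kips; (S or Lr or R) → Lr = 89 kips.
C1: 1.4(9) = 12.6
C2: 1.2(9) + 1.75(85) + 0.6(111) = 10.8 + 148.8 + 66.6 = 226.2
C3: 1.2(9) + 0.2(89) + 0.2(66) + 0.2(85) = 10.8 + 17.8 + 13.2 + 17.0 = 58.8
C4: 1.2(9) + 1.7(111) + 0.6(89) = 10.8 + 188.7 + 53.4 = 252.9
C5: 0.9(9) - 0.6(17) = 8.1 - 10.2 = -2.1
C6: 1.3(9) + 1.4(17) + 0.75(89) + 0.3(111) = 11.7 + 23.8 + 66.8 + 33.3 = 135.6
The controlling combination is 4, giving 252.9 kips.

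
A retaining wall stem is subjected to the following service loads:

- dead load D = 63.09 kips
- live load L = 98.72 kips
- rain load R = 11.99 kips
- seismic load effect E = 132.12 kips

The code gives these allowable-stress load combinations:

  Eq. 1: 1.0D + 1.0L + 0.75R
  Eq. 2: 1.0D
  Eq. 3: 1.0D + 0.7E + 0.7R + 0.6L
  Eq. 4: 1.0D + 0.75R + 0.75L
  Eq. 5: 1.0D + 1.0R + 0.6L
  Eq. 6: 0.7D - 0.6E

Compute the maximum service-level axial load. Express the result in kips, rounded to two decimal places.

223.20 kips

Eq. 1: 1.0(63.09) + 1.0(98.72) + 0.75(11.99) = 170.80
Eq. 2: 1.0(63.09) = 63.09
Eq. 3: 1.0(63.09) + 0.7(132.12) + 0.7(11.99) + 0.6(98.72) = 223.20
Eq. 4: 1.0(63.09) + 0.75(11.99) + 0.75(98.72) = 146.12
Eq. 5: 1.0(63.09) + 1.0(11.99) + 0.6(98.72) = 134.31
Eq. 6: 0.7(63.09) - 0.6(132.12) = -35.11
The controlling combination is 3, giving 223.20 kips.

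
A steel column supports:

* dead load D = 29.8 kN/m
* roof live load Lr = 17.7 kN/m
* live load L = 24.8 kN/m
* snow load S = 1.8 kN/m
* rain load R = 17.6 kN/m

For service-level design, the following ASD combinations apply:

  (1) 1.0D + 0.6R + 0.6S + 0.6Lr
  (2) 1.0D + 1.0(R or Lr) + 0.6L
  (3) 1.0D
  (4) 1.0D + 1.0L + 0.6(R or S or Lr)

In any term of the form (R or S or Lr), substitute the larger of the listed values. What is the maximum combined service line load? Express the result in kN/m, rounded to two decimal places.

(R or Lr) → Lr = 17.7 kN/m; (R or S or Lr) → Lr = 17.7 kN/m.
(1) 1.0(29.8) + 0.6(17.6) + 0.6(1.8) + 0.6(17.7) = 29.80 + 10.56 + 1.08 + 10.62 = 52.06
(2) 1.0(29.8) + 1.0(17.7) + 0.6(24.8) = 29.80 + 17.70 + 14.88 = 62.38
(3) 1.0(29.8) = 29.80
(4) 1.0(29.8) + 1.0(24.8) + 0.6(17.7) = 29.80 + 24.80 + 10.62 = 65.22
The controlling combination is 4, giving 65.22 kN/m.

65.22 kN/m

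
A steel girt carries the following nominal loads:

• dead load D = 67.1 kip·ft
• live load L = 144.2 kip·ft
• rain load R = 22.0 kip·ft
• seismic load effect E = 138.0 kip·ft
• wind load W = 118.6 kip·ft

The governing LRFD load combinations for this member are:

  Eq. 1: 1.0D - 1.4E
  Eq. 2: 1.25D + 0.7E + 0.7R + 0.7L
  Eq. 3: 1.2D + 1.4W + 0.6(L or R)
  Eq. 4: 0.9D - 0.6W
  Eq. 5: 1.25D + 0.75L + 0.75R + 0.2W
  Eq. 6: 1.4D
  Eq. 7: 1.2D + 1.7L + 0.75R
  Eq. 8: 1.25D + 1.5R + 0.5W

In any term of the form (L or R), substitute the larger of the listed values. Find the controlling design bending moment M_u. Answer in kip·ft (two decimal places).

342.16 kip·ft

(L or R) → L = 144.2 kip·ft.
Eq. 1: 1.0(67.1) - 1.4(138.0) = 67.10 - 193.20 = -126.10
Eq. 2: 1.25(67.1) + 0.7(138.0) + 0.7(22.0) + 0.7(144.2) = 83.88 + 96.60 + 15.40 + 100.94 = 296.82
Eq. 3: 1.2(67.1) + 1.4(118.6) + 0.6(144.2) = 80.52 + 166.04 + 86.52 = 333.08
Eq. 4: 0.9(67.1) - 0.6(118.6) = 60.39 - 71.16 = -10.77
Eq. 5: 1.25(67.1) + 0.75(144.2) + 0.75(22.0) + 0.2(118.6) = 83.88 + 108.15 + 16.50 + 23.72 = 232.25
Eq. 6: 1.4(67.1) = 93.94
Eq. 7: 1.2(67.1) + 1.7(144.2) + 0.75(22.0) = 80.52 + 245.14 + 16.50 = 342.16
Eq. 8: 1.25(67.1) + 1.5(22.0) + 0.5(118.6) = 83.88 + 33.00 + 59.30 = 176.18
The controlling combination is 7, giving 342.16 kip·ft.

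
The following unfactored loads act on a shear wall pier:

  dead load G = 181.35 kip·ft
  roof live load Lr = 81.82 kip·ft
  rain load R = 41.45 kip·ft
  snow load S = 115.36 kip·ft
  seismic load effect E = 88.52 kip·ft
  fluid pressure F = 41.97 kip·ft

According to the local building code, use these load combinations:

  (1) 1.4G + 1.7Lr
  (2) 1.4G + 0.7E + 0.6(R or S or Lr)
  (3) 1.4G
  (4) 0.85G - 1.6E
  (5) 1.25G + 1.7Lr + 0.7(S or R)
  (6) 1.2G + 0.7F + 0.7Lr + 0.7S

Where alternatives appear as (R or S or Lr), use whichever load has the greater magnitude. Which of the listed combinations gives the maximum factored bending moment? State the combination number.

(R or S or Lr) → S = 115.36 kip·ft; (S or R) → S = 115.36 kip·ft.
(1) 1.4(181.35) + 1.7(81.82) = 253.89 + 139.09 = 392.98
(2) 1.4(181.35) + 0.7(88.52) + 0.6(115.36) = 253.89 + 61.96 + 69.22 = 385.07
(3) 1.4(181.35) = 253.89
(4) 0.85(181.35) - 1.6(88.52) = 154.15 - 141.63 = 12.52
(5) 1.25(181.35) + 1.7(81.82) + 0.7(115.36) = 226.69 + 139.09 + 80.75 = 446.53
(6) 1.2(181.35) + 0.7(41.97) + 0.7(81.82) + 0.7(115.36) = 385.03
The largest value is 446.53 kip·ft from combination 5.

Combination 5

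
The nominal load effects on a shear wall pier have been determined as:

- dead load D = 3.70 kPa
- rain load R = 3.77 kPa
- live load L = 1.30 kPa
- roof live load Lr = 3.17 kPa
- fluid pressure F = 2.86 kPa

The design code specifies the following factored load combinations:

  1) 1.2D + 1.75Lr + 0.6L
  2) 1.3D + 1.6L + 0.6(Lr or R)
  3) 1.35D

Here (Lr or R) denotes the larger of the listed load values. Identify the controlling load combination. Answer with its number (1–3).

Combination 1

(Lr or R) → R = 3.77 kPa.
1) 1.2(3.70) + 1.75(3.17) + 0.6(1.30) = 10.77
2) 1.3(3.70) + 1.6(1.30) + 0.6(3.77) = 9.15
3) 1.35(3.70) = 5.00
The largest value is 10.77 kPa from combination 1.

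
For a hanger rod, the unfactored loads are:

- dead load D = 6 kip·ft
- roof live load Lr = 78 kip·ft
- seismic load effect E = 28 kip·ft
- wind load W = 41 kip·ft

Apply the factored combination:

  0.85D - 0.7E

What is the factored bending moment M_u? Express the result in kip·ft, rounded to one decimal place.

-14.5 kip·ft

0.85(6) - 0.7(28) = 5.1 - 19.6 = -14.5
M_u = -14.5 kip·ft.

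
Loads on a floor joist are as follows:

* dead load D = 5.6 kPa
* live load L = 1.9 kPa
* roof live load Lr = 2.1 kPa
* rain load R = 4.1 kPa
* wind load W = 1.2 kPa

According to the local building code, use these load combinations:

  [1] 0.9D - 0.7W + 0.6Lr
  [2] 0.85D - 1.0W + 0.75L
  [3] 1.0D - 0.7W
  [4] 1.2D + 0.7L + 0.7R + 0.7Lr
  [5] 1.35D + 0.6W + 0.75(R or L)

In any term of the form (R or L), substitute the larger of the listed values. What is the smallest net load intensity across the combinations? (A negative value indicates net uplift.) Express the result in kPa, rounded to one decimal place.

4.8 kPa

(R or L) → R = 4.1 kPa.
[1] 0.9(5.6) - 0.7(1.2) + 0.6(2.1) = 5.5
[2] 0.85(5.6) - 1.0(1.2) + 0.75(1.9) = 5.0
[3] 1.0(5.6) - 0.7(1.2) = 4.8
[4] 1.2(5.6) + 0.7(1.9) + 0.7(4.1) + 0.7(2.1) = 12.4
[5] 1.35(5.6) + 0.6(1.2) + 0.75(4.1) = 11.4
Combination 3 gives the minimum: 4.8 kPa.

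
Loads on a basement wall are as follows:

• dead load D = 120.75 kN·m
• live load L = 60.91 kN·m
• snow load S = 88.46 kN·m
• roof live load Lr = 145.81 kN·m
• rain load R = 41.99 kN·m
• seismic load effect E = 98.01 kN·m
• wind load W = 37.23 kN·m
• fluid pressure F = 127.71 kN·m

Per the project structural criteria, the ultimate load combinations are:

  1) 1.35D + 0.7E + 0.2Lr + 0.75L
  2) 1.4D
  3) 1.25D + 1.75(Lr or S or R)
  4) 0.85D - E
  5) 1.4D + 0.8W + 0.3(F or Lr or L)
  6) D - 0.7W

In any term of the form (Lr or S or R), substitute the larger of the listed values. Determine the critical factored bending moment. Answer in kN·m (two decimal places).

406.11 kN·m

(Lr or S or R) → Lr = 145.81 kN·m; (F or Lr or L) → Lr = 145.81 kN·m.
1) 1.35(120.75) + 0.7(98.01) + 0.2(145.81) + 0.75(60.91) = 163.01 + 68.61 + 29.16 + 45.68 = 306.46
2) 1.4(120.75) = 169.05
3) 1.25(120.75) + 1.75(145.81) = 150.94 + 255.17 = 406.11
4) 0.85(120.75) - 1.0(98.01) = 102.64 - 98.01 = 4.63
5) 1.4(120.75) + 0.8(37.23) + 0.3(145.81) = 242.58
6) 1.0(120.75) - 0.7(37.23) = 120.75 - 26.06 = 94.69
Maximum is from combination 3.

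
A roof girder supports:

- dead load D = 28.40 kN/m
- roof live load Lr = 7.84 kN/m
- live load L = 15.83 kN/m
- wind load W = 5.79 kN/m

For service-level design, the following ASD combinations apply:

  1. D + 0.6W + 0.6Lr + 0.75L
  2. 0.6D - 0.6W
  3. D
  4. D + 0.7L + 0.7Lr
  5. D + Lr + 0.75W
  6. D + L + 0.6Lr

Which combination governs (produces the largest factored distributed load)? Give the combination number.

1. 1.0(28.40) + 0.6(5.79) + 0.6(7.84) + 0.75(15.83) = 48.45
2. 0.6(28.40) - 0.6(5.79) = 17.04 - 3.47 = 13.57
3. 1.0(28.40) = 28.40
4. 1.0(28.40) + 0.7(15.83) + 0.7(7.84) = 28.40 + 11.08 + 5.49 = 44.97
5. 1.0(28.40) + 1.0(7.84) + 0.75(5.79) = 28.40 + 7.84 + 4.34 = 40.58
6. 1.0(28.40) + 1.0(15.83) + 0.6(7.84) = 28.40 + 15.83 + 4.70 = 48.93
The largest value is 48.93 kN/m from combination 6.

Combination 6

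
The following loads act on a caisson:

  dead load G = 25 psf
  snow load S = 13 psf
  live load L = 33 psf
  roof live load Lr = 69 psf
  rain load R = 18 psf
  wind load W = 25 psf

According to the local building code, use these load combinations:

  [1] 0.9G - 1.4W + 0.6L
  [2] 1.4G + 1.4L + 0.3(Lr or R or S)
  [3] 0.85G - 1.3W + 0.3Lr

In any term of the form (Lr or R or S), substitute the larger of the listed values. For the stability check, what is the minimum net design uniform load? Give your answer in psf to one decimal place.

(Lr or R or S) → Lr = 69 psf.
[1] 0.9(25) - 1.4(25) + 0.6(33) = 22.5 - 35.0 + 19.8 = 7.3
[2] 1.4(25) + 1.4(33) + 0.3(69) = 35.0 + 46.2 + 20.7 = 101.9
[3] 0.85(25) - 1.3(25) + 0.3(69) = 21.3 - 32.5 + 20.7 = 9.5
Combination 1 gives the minimum: 7.3 psf.

7.3 psf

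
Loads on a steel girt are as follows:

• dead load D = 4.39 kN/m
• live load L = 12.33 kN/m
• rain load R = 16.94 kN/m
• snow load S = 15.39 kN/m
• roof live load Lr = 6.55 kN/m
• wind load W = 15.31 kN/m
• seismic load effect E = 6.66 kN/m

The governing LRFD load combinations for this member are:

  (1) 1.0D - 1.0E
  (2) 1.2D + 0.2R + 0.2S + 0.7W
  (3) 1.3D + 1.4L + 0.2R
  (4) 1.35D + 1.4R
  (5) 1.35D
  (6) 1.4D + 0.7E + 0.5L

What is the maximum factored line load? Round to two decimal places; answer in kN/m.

(1) 1.0(4.39) - 1.0(6.66) = 4.39 - 6.66 = -2.27
(2) 1.2(4.39) + 0.2(16.94) + 0.2(15.39) + 0.7(15.31) = 22.45
(3) 1.3(4.39) + 1.4(12.33) + 0.2(16.94) = 5.71 + 17.26 + 3.39 = 26.36
(4) 1.35(4.39) + 1.4(16.94) = 29.64
(5) 1.35(4.39) = 5.93
(6) 1.4(4.39) + 0.7(6.66) + 0.5(12.33) = 16.97
Combination 4 governs: w_u = 29.64 kN/m.

29.64 kN/m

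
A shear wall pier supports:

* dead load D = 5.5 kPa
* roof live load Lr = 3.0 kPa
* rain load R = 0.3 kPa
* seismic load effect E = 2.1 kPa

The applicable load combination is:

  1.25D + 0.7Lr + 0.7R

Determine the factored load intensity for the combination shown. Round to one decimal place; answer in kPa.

9.2 kPa

1.25(5.5) + 0.7(3.0) + 0.7(0.3) = 6.9 + 2.1 + 0.2 = 9.2
q_u = 9.2 kPa.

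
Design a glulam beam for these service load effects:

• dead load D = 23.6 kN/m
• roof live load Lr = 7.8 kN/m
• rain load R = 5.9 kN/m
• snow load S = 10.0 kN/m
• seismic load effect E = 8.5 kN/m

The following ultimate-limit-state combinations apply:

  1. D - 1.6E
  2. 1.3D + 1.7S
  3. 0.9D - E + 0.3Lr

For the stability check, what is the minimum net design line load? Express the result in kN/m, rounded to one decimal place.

10.0 kN/m

1. 1.0(23.6) - 1.6(8.5) = 23.6 - 13.6 = 10.0
2. 1.3(23.6) + 1.7(10.0) = 30.7 + 17.0 = 47.7
3. 0.9(23.6) - 1.0(8.5) + 0.3(7.8) = 15.1
Combination 1 gives the minimum: 10.0 kN/m.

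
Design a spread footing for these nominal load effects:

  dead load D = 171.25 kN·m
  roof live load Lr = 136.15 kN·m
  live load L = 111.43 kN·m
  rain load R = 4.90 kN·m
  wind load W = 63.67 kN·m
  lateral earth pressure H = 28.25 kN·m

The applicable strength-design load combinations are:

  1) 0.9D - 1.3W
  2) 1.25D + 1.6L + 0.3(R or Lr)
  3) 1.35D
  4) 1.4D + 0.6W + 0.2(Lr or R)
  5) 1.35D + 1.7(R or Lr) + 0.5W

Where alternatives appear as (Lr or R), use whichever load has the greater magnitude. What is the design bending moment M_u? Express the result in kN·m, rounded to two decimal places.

(R or Lr) → Lr = 136.15 kN·m; (Lr or R) → Lr = 136.15 kN·m.
1) 0.9(171.25) - 1.3(63.67) = 71.35
2) 1.25(171.25) + 1.6(111.43) + 0.3(136.15) = 214.06 + 178.29 + 40.85 = 433.20
3) 1.35(171.25) = 231.19
4) 1.4(171.25) + 0.6(63.67) + 0.2(136.15) = 239.75 + 38.20 + 27.23 = 305.18
5) 1.35(171.25) + 1.7(136.15) + 0.5(63.67) = 494.48
Combination 5 governs: M_u = 494.48 kN·m.

494.48 kN·m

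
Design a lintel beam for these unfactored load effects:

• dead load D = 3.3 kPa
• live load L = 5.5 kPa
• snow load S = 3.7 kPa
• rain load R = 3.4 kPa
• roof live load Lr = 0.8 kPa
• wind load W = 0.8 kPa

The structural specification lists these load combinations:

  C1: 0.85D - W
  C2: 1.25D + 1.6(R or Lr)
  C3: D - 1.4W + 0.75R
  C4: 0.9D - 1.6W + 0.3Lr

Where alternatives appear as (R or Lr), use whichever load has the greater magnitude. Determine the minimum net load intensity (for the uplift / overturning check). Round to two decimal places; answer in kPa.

(R or Lr) → R = 3.4 kPa.
C1: 0.85(3.3) - 1.0(0.8) = 2.81 - 0.80 = 2.01
C2: 1.25(3.3) + 1.6(3.4) = 4.13 + 5.44 = 9.57
C3: 1.0(3.3) - 1.4(0.8) + 0.75(3.4) = 3.30 - 1.12 + 2.55 = 4.73
C4: 0.9(3.3) - 1.6(0.8) + 0.3(0.8) = 2.97 - 1.28 + 0.24 = 1.93
Combination 4 gives the minimum: 1.93 kPa.

1.93 kPa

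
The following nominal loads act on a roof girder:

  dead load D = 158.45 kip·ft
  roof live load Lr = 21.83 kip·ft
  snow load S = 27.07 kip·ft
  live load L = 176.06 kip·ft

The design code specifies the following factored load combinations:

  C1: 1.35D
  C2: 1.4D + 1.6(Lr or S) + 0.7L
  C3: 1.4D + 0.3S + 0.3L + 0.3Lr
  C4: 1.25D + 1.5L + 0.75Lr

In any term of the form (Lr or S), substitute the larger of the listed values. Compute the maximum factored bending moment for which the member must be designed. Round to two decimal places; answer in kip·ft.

478.53 kip·ft

(Lr or S) → S = 27.07 kip·ft.
C1: 1.35(158.45) = 213.91
C2: 1.4(158.45) + 1.6(27.07) + 0.7(176.06) = 221.83 + 43.31 + 123.24 = 388.38
C3: 1.4(158.45) + 0.3(27.07) + 0.3(176.06) + 0.3(21.83) = 221.83 + 8.12 + 52.82 + 6.55 = 289.32
C4: 1.25(158.45) + 1.5(176.06) + 0.75(21.83) = 478.53
The controlling combination is 4, giving 478.53 kip·ft.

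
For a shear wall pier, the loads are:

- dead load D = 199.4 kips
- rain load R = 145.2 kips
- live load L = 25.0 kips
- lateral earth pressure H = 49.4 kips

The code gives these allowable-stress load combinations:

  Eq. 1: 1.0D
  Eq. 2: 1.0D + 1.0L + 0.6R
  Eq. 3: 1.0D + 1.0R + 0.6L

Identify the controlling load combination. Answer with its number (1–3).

Eq. 1: 1.0(199.4) = 199.40
Eq. 2: 1.0(199.4) + 1.0(25.0) + 0.6(145.2) = 311.52
Eq. 3: 1.0(199.4) + 1.0(145.2) + 0.6(25.0) = 359.60
The largest value is 359.60 kips from combination 3.

Combination 3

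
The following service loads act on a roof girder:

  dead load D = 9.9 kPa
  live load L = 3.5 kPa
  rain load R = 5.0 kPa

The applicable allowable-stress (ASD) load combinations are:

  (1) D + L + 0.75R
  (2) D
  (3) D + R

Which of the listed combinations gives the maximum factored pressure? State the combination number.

Combination 1

(1) 1.0(9.9) + 1.0(3.5) + 0.75(5.0) = 17.2
(2) 1.0(9.9) = 9.9
(3) 1.0(9.9) + 1.0(5.0) = 14.9
The largest value is 17.2 kPa from combination 1.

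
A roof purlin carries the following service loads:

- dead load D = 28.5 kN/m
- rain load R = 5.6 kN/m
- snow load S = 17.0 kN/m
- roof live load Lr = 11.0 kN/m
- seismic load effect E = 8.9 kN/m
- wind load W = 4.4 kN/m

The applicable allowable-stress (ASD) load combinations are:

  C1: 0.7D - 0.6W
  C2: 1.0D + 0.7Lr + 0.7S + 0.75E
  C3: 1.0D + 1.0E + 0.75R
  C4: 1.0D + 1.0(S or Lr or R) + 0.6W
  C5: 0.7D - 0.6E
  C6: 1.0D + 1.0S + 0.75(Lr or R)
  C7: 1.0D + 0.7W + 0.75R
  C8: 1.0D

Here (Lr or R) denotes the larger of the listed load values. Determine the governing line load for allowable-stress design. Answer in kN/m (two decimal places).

(S or Lr or R) → S = 17.0 kN/m; (Lr or R) → Lr = 11.0 kN/m.
C1: 0.7(28.5) - 0.6(4.4) = 19.95 - 2.64 = 17.31
C2: 1.0(28.5) + 0.7(11.0) + 0.7(17.0) + 0.75(8.9) = 28.50 + 7.70 + 11.90 + 6.68 = 54.78
C3: 1.0(28.5) + 1.0(8.9) + 0.75(5.6) = 28.50 + 8.90 + 4.20 = 41.60
C4: 1.0(28.5) + 1.0(17.0) + 0.6(4.4) = 28.50 + 17.00 + 2.64 = 48.14
C5: 0.7(28.5) - 0.6(8.9) = 19.95 - 5.34 = 14.61
C6: 1.0(28.5) + 1.0(17.0) + 0.75(11.0) = 28.50 + 17.00 + 8.25 = 53.75
C7: 1.0(28.5) + 0.7(4.4) + 0.75(5.6) = 28.50 + 3.08 + 4.20 = 35.78
C8: 1.0(28.5) = 28.50
The controlling combination is 2, giving 54.78 kN/m.

54.78 kN/m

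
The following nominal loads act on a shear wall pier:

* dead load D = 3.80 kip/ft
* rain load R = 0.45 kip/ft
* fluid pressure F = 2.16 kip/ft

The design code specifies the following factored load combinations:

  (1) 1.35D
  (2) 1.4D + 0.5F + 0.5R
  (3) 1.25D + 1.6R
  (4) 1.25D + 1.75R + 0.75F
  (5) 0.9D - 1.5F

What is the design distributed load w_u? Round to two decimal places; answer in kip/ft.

(1) 1.35(3.80) = 5.13
(2) 1.4(3.80) + 0.5(2.16) + 0.5(0.45) = 5.32 + 1.08 + 0.23 = 6.63
(3) 1.25(3.80) + 1.6(0.45) = 4.75 + 0.72 = 5.47
(4) 1.25(3.80) + 1.75(0.45) + 0.75(2.16) = 4.75 + 0.79 + 1.62 = 7.16
(5) 0.9(3.80) - 1.5(2.16) = 3.42 - 3.24 = 0.18
Combination 4 governs: w_u = 7.16 kip/ft.

7.16 kip/ft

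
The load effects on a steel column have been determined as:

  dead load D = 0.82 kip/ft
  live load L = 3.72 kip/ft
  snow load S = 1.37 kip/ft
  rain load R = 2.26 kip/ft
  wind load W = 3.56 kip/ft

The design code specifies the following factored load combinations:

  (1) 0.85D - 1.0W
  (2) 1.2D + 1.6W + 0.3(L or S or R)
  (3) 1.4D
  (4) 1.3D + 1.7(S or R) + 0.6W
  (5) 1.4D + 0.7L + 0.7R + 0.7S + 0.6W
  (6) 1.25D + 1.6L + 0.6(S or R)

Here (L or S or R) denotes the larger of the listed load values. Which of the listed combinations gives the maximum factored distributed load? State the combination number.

(L or S or R) → L = 3.72 kip/ft; (S or R) → R = 2.26 kip/ft.
(1) 0.85(0.82) - 1.0(3.56) = 0.70 - 3.56 = -2.86
(2) 1.2(0.82) + 1.6(3.56) + 0.3(3.72) = 0.98 + 5.70 + 1.12 = 7.80
(3) 1.4(0.82) = 1.15
(4) 1.3(0.82) + 1.7(2.26) + 0.6(3.56) = 7.04
(5) 1.4(0.82) + 0.7(3.72) + 0.7(2.26) + 0.7(1.37) + 0.6(3.56) = 1.15 + 2.60 + 1.58 + 0.96 + 2.14 = 8.43
(6) 1.25(0.82) + 1.6(3.72) + 0.6(2.26) = 8.33
The largest value is 8.43 kip/ft from combination 5.

Combination 5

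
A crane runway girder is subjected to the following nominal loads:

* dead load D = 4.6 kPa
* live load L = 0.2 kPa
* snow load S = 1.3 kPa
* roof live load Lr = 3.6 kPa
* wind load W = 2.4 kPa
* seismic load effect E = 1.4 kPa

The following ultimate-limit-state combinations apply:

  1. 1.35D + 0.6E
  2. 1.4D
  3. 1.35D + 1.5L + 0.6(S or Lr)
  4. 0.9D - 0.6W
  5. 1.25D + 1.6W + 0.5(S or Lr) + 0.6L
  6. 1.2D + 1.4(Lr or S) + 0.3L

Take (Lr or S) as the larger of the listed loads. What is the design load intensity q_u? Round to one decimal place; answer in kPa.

11.5 kPa

(S or Lr) → Lr = 3.6 kPa; (Lr or S) → Lr = 3.6 kPa.
1. 1.35(4.6) + 0.6(1.4) = 7.1
2. 1.4(4.6) = 6.4
3. 1.35(4.6) + 1.5(0.2) + 0.6(3.6) = 6.2 + 0.3 + 2.2 = 8.7
4. 0.9(4.6) - 0.6(2.4) = 4.1 - 1.4 = 2.7
5. 1.25(4.6) + 1.6(2.4) + 0.5(3.6) + 0.6(0.2) = 5.8 + 3.8 + 1.8 + 0.1 = 11.5
6. 1.2(4.6) + 1.4(3.6) + 0.3(0.2) = 5.5 + 5.0 + 0.1 = 10.6
Maximum is from combination 5.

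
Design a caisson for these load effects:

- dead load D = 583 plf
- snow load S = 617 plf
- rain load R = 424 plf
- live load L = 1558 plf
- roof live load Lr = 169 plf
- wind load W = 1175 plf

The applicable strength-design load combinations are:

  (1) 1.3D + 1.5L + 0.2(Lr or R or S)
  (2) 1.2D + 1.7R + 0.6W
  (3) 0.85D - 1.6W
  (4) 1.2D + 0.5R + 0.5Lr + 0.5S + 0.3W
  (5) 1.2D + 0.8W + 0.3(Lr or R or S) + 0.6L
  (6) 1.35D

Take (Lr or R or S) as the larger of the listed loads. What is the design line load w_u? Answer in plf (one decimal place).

3218.3 plf

(Lr or R or S) → S = 617 plf.
(1) 1.3(583) + 1.5(1558) + 0.2(617) = 757.9 + 2337.0 + 123.4 = 3218.3
(2) 1.2(583) + 1.7(424) + 0.6(1175) = 699.6 + 720.8 + 705.0 = 2125.4
(3) 0.85(583) - 1.6(1175) = -1384.5
(4) 1.2(583) + 0.5(424) + 0.5(169) + 0.5(617) + 0.3(1175) = 699.6 + 212.0 + 84.5 + 308.5 + 352.5 = 1657.1
(5) 1.2(583) + 0.8(1175) + 0.3(617) + 0.6(1558) = 699.6 + 940.0 + 185.1 + 934.8 = 2759.5
(6) 1.35(583) = 787.1
Combination 1 governs: w_u = 3218.3 plf.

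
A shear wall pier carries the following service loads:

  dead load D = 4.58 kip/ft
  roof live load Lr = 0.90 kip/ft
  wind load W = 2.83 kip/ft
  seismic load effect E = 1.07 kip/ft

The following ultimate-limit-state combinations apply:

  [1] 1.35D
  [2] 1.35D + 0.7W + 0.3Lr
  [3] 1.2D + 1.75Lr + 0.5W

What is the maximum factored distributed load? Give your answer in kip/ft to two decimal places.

[1] 1.35(4.58) = 6.18
[2] 1.35(4.58) + 0.7(2.83) + 0.3(0.90) = 6.18 + 1.98 + 0.27 = 8.43
[3] 1.2(4.58) + 1.75(0.90) + 0.5(2.83) = 8.49
Combination 3 governs: w_u = 8.49 kip/ft.

8.49 kip/ft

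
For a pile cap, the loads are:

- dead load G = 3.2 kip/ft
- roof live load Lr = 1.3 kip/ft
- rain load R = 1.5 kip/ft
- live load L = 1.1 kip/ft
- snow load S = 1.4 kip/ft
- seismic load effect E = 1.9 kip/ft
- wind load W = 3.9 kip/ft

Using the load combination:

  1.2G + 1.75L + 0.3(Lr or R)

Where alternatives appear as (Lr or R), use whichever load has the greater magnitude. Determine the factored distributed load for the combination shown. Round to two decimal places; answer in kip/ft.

(Lr or R) → R = 1.5 kip/ft.
1.2(3.2) + 1.75(1.1) + 0.3(1.5) = 6.22
w_u = 6.22 kip/ft.

6.22 kip/ft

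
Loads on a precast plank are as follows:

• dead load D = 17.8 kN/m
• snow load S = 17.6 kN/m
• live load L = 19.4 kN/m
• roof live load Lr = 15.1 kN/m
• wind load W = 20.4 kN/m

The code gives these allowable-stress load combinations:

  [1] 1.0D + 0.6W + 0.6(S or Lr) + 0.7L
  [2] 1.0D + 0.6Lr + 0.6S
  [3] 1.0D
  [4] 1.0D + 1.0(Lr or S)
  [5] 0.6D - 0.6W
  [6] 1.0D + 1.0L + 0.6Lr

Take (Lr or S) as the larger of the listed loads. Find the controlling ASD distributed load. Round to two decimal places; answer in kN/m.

54.18 kN/m

(S or Lr) → S = 17.6 kN/m; (Lr or S) → S = 17.6 kN/m.
[1] 1.0(17.8) + 0.6(20.4) + 0.6(17.6) + 0.7(19.4) = 17.80 + 12.24 + 10.56 + 13.58 = 54.18
[2] 1.0(17.8) + 0.6(15.1) + 0.6(17.6) = 17.80 + 9.06 + 10.56 = 37.42
[3] 1.0(17.8) = 17.80
[4] 1.0(17.8) + 1.0(17.6) = 17.80 + 17.60 = 35.40
[5] 0.6(17.8) - 0.6(20.4) = 10.68 - 12.24 = -1.56
[6] 1.0(17.8) + 1.0(19.4) + 0.6(15.1) = 17.80 + 19.40 + 9.06 = 46.26
Combination 1 governs: w = 54.18 kN/m.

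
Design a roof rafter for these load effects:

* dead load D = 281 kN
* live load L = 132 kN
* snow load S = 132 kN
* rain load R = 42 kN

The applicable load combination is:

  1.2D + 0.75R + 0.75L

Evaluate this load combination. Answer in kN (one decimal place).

467.7 kN

1.2(281) + 0.75(42) + 0.75(132) = 467.7
V_u = 467.7 kN.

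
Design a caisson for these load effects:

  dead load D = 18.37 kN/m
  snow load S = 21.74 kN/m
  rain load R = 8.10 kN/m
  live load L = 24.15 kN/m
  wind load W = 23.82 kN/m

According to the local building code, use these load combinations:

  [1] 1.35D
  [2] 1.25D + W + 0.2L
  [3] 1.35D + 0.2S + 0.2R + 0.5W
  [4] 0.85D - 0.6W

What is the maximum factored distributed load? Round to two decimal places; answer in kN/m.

51.61 kN/m

[1] 1.35(18.37) = 24.80
[2] 1.25(18.37) + 1.0(23.82) + 0.2(24.15) = 51.61
[3] 1.35(18.37) + 0.2(21.74) + 0.2(8.10) + 0.5(23.82) = 42.68
[4] 0.85(18.37) - 0.6(23.82) = 1.32
The controlling combination is 2, giving 51.61 kN/m.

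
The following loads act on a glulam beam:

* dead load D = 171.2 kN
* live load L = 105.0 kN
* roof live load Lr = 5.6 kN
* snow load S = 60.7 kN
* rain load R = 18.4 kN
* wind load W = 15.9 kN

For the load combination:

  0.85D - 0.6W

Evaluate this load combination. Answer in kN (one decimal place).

0.85(171.2) - 0.6(15.9) = 136.0
P_u = 136.0 kN.

136.0 kN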